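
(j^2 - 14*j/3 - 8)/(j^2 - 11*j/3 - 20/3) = (j - 6)/(j - 5)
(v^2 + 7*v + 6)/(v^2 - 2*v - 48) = (v + 1)/(v - 8)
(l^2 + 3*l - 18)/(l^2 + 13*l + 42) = (l - 3)/(l + 7)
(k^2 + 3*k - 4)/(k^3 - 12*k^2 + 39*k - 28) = (k + 4)/(k^2 - 11*k + 28)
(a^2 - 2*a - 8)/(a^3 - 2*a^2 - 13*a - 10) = (a - 4)/(a^2 - 4*a - 5)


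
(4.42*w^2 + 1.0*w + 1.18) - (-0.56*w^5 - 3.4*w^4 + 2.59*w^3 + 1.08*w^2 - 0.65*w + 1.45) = 0.56*w^5 + 3.4*w^4 - 2.59*w^3 + 3.34*w^2 + 1.65*w - 0.27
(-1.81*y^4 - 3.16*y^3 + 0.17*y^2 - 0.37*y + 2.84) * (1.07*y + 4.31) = -1.9367*y^5 - 11.1823*y^4 - 13.4377*y^3 + 0.3368*y^2 + 1.4441*y + 12.2404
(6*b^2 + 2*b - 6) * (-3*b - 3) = -18*b^3 - 24*b^2 + 12*b + 18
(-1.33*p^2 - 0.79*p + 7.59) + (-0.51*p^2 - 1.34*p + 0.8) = -1.84*p^2 - 2.13*p + 8.39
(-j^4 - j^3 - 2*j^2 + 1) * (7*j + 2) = -7*j^5 - 9*j^4 - 16*j^3 - 4*j^2 + 7*j + 2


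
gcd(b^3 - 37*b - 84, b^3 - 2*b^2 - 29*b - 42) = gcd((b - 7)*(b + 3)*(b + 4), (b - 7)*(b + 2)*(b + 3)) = b^2 - 4*b - 21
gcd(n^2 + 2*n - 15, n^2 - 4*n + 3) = n - 3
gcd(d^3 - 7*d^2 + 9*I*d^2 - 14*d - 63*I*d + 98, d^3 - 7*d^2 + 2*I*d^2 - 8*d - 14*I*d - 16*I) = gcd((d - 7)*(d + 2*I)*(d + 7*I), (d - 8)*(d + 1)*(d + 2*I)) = d + 2*I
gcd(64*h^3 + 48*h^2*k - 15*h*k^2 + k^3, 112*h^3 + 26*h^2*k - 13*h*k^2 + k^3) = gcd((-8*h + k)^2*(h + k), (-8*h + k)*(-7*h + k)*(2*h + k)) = 8*h - k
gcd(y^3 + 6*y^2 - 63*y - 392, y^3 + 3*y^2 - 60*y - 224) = y^2 - y - 56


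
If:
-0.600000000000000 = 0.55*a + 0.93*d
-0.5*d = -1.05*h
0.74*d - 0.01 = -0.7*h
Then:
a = -1.11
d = 0.01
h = 0.00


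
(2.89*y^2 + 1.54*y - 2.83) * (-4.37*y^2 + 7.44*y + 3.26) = -12.6293*y^4 + 14.7718*y^3 + 33.2461*y^2 - 16.0348*y - 9.2258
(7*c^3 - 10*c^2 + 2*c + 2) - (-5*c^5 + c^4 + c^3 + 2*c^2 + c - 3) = 5*c^5 - c^4 + 6*c^3 - 12*c^2 + c + 5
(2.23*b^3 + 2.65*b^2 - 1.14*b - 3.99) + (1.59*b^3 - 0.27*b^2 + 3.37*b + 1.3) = 3.82*b^3 + 2.38*b^2 + 2.23*b - 2.69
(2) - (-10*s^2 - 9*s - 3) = 10*s^2 + 9*s + 5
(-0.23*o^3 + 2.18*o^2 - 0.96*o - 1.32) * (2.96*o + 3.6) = -0.6808*o^4 + 5.6248*o^3 + 5.0064*o^2 - 7.3632*o - 4.752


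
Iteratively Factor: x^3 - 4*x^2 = (x)*(x^2 - 4*x) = x*(x - 4)*(x)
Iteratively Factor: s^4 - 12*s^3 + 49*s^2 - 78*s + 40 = (s - 2)*(s^3 - 10*s^2 + 29*s - 20) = (s - 4)*(s - 2)*(s^2 - 6*s + 5) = (s - 5)*(s - 4)*(s - 2)*(s - 1)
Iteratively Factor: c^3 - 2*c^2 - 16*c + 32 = (c + 4)*(c^2 - 6*c + 8) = (c - 4)*(c + 4)*(c - 2)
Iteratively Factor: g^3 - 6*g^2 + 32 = (g + 2)*(g^2 - 8*g + 16) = (g - 4)*(g + 2)*(g - 4)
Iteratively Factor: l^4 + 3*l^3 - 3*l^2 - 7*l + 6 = (l - 1)*(l^3 + 4*l^2 + l - 6) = (l - 1)*(l + 2)*(l^2 + 2*l - 3) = (l - 1)*(l + 2)*(l + 3)*(l - 1)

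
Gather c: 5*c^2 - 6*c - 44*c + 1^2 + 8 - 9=5*c^2 - 50*c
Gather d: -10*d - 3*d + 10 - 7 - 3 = -13*d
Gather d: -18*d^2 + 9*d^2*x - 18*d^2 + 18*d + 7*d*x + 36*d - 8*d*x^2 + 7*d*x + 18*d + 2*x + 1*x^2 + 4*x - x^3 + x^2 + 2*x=d^2*(9*x - 36) + d*(-8*x^2 + 14*x + 72) - x^3 + 2*x^2 + 8*x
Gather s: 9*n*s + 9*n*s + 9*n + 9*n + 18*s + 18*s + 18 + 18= 18*n + s*(18*n + 36) + 36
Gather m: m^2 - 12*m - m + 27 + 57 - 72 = m^2 - 13*m + 12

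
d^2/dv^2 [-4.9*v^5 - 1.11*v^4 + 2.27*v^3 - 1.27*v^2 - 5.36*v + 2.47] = -98.0*v^3 - 13.32*v^2 + 13.62*v - 2.54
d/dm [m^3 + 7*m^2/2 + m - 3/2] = 3*m^2 + 7*m + 1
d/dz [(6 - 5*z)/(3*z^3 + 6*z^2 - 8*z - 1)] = (30*z^3 - 24*z^2 - 72*z + 53)/(9*z^6 + 36*z^5 - 12*z^4 - 102*z^3 + 52*z^2 + 16*z + 1)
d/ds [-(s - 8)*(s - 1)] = 9 - 2*s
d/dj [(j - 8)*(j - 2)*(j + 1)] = 3*j^2 - 18*j + 6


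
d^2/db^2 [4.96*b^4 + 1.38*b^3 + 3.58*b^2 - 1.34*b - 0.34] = 59.52*b^2 + 8.28*b + 7.16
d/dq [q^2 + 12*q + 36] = 2*q + 12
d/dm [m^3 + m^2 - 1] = m*(3*m + 2)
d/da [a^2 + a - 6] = 2*a + 1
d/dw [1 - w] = -1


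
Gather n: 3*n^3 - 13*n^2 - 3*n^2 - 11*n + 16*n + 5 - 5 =3*n^3 - 16*n^2 + 5*n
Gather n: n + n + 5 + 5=2*n + 10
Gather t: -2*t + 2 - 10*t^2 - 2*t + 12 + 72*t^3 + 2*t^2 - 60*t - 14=72*t^3 - 8*t^2 - 64*t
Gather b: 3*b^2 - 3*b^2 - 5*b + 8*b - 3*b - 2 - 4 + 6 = 0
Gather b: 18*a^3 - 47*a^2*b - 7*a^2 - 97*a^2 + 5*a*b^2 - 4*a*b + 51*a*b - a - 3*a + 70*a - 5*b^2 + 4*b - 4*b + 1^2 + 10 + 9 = 18*a^3 - 104*a^2 + 66*a + b^2*(5*a - 5) + b*(-47*a^2 + 47*a) + 20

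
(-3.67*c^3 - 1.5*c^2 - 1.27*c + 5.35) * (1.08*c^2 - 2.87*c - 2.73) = -3.9636*c^5 + 8.9129*c^4 + 12.9525*c^3 + 13.5179*c^2 - 11.8874*c - 14.6055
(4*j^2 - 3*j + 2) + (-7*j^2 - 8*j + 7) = -3*j^2 - 11*j + 9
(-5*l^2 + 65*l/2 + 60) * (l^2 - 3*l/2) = -5*l^4 + 40*l^3 + 45*l^2/4 - 90*l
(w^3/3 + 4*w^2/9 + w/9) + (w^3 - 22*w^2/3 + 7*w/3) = 4*w^3/3 - 62*w^2/9 + 22*w/9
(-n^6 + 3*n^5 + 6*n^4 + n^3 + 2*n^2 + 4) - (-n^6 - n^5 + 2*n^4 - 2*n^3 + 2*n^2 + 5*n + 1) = 4*n^5 + 4*n^4 + 3*n^3 - 5*n + 3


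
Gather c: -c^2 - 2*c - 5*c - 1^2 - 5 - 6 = -c^2 - 7*c - 12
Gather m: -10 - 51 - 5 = -66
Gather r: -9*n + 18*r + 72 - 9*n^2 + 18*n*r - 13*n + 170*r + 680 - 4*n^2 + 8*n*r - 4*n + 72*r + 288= -13*n^2 - 26*n + r*(26*n + 260) + 1040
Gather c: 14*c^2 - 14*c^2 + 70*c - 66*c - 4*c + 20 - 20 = 0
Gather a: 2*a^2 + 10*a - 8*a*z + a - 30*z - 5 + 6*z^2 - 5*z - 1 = 2*a^2 + a*(11 - 8*z) + 6*z^2 - 35*z - 6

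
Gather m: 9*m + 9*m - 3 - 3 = 18*m - 6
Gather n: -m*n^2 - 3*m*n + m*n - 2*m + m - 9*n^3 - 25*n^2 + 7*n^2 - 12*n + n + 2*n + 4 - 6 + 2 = -m - 9*n^3 + n^2*(-m - 18) + n*(-2*m - 9)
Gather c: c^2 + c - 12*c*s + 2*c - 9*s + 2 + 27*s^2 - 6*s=c^2 + c*(3 - 12*s) + 27*s^2 - 15*s + 2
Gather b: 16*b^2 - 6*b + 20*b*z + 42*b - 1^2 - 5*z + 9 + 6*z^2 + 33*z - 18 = 16*b^2 + b*(20*z + 36) + 6*z^2 + 28*z - 10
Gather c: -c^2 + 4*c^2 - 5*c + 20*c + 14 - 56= 3*c^2 + 15*c - 42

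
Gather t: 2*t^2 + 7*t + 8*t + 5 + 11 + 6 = 2*t^2 + 15*t + 22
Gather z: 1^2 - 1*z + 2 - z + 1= 4 - 2*z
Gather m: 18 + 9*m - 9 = 9*m + 9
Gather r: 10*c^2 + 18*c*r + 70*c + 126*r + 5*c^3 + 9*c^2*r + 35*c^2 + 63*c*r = 5*c^3 + 45*c^2 + 70*c + r*(9*c^2 + 81*c + 126)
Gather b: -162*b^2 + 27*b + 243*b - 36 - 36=-162*b^2 + 270*b - 72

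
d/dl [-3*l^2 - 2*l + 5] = -6*l - 2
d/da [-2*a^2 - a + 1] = -4*a - 1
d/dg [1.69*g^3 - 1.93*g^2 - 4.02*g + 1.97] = 5.07*g^2 - 3.86*g - 4.02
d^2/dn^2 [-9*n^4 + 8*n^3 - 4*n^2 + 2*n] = -108*n^2 + 48*n - 8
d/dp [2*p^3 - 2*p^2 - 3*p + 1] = 6*p^2 - 4*p - 3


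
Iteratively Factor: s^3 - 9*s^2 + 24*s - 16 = (s - 1)*(s^2 - 8*s + 16) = (s - 4)*(s - 1)*(s - 4)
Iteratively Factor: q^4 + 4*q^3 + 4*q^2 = (q + 2)*(q^3 + 2*q^2) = q*(q + 2)*(q^2 + 2*q) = q*(q + 2)^2*(q)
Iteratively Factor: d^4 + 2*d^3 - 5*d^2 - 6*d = (d + 3)*(d^3 - d^2 - 2*d) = (d + 1)*(d + 3)*(d^2 - 2*d) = d*(d + 1)*(d + 3)*(d - 2)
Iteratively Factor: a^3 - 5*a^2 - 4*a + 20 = (a - 2)*(a^2 - 3*a - 10) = (a - 2)*(a + 2)*(a - 5)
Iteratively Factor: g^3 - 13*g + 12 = (g - 1)*(g^2 + g - 12) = (g - 3)*(g - 1)*(g + 4)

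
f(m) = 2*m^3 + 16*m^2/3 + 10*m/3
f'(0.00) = 3.33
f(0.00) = 0.00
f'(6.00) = 283.33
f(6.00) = 644.00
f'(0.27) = 6.65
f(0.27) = 1.33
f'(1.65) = 37.27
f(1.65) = 29.00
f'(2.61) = 72.05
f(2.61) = 80.59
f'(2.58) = 70.79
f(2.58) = 78.45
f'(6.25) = 304.38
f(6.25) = 717.45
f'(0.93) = 18.44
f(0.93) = 9.32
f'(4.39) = 165.79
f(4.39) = 286.63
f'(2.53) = 68.73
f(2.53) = 74.96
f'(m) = 6*m^2 + 32*m/3 + 10/3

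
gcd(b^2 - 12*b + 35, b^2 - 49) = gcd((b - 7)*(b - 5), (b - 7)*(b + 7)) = b - 7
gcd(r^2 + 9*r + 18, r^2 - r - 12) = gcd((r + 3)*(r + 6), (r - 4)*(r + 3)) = r + 3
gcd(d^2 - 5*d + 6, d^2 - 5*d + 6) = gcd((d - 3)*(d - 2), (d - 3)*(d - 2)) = d^2 - 5*d + 6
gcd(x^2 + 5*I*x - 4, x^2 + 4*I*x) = x + 4*I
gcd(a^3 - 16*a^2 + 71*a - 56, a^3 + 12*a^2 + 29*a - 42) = a - 1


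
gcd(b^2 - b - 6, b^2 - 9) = b - 3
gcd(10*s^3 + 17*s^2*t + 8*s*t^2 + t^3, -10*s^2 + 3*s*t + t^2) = 5*s + t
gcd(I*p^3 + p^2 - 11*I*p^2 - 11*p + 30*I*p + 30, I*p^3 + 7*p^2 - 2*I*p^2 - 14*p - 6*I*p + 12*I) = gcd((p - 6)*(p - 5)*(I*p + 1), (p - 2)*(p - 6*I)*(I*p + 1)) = p - I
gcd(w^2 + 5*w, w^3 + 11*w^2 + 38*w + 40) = w + 5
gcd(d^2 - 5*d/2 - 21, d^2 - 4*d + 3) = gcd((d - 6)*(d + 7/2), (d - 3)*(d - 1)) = 1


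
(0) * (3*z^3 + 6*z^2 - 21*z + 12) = 0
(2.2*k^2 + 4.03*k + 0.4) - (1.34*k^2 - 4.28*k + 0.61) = 0.86*k^2 + 8.31*k - 0.21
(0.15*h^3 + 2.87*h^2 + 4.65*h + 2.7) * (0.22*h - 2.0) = 0.033*h^4 + 0.3314*h^3 - 4.717*h^2 - 8.706*h - 5.4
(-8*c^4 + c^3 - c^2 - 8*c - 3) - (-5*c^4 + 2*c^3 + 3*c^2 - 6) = -3*c^4 - c^3 - 4*c^2 - 8*c + 3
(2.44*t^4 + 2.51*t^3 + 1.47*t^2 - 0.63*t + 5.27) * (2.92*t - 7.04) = 7.1248*t^5 - 9.8484*t^4 - 13.378*t^3 - 12.1884*t^2 + 19.8236*t - 37.1008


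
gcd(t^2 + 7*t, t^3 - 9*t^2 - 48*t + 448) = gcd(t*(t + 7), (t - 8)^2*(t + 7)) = t + 7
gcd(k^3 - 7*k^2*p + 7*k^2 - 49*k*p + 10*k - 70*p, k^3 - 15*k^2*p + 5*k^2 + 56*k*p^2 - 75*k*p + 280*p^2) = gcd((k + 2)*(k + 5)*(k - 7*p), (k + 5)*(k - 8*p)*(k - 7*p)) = -k^2 + 7*k*p - 5*k + 35*p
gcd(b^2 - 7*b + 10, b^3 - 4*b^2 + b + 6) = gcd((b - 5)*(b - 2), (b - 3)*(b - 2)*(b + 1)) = b - 2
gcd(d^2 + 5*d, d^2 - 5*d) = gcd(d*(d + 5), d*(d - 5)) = d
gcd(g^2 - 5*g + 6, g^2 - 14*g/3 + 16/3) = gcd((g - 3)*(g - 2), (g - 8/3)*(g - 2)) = g - 2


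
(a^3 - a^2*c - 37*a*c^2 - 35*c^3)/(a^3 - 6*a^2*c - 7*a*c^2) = (a + 5*c)/a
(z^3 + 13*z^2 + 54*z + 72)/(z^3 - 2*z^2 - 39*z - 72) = (z^2 + 10*z + 24)/(z^2 - 5*z - 24)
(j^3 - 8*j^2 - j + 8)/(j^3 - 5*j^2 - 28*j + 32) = (j + 1)/(j + 4)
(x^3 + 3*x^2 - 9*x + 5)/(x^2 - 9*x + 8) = (x^2 + 4*x - 5)/(x - 8)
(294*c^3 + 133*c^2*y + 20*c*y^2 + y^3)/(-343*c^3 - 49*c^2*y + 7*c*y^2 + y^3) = (6*c + y)/(-7*c + y)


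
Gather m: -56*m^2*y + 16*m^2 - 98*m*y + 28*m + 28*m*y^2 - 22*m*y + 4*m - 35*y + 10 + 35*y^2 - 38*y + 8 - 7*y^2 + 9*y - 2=m^2*(16 - 56*y) + m*(28*y^2 - 120*y + 32) + 28*y^2 - 64*y + 16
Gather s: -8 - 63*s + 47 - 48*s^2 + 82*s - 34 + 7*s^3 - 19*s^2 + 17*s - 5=7*s^3 - 67*s^2 + 36*s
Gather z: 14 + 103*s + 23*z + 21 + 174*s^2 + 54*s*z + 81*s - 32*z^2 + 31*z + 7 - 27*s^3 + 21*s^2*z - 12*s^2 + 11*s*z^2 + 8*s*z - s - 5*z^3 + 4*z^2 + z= -27*s^3 + 162*s^2 + 183*s - 5*z^3 + z^2*(11*s - 28) + z*(21*s^2 + 62*s + 55) + 42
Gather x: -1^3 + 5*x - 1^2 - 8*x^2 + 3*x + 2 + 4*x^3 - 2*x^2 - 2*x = 4*x^3 - 10*x^2 + 6*x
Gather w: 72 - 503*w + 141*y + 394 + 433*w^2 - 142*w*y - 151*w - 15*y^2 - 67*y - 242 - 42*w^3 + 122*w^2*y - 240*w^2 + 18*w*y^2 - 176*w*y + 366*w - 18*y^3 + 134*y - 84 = -42*w^3 + w^2*(122*y + 193) + w*(18*y^2 - 318*y - 288) - 18*y^3 - 15*y^2 + 208*y + 140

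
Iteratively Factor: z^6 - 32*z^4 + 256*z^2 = (z + 4)*(z^5 - 4*z^4 - 16*z^3 + 64*z^2) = (z - 4)*(z + 4)*(z^4 - 16*z^2) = (z - 4)*(z + 4)^2*(z^3 - 4*z^2) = z*(z - 4)*(z + 4)^2*(z^2 - 4*z) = z*(z - 4)^2*(z + 4)^2*(z)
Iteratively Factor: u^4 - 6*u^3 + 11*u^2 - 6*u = (u - 3)*(u^3 - 3*u^2 + 2*u) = (u - 3)*(u - 1)*(u^2 - 2*u) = u*(u - 3)*(u - 1)*(u - 2)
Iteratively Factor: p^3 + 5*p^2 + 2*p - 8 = (p + 4)*(p^2 + p - 2) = (p + 2)*(p + 4)*(p - 1)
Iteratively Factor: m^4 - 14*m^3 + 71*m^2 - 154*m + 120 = (m - 2)*(m^3 - 12*m^2 + 47*m - 60) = (m - 5)*(m - 2)*(m^2 - 7*m + 12) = (m - 5)*(m - 4)*(m - 2)*(m - 3)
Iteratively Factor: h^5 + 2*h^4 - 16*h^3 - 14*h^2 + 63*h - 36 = (h + 4)*(h^4 - 2*h^3 - 8*h^2 + 18*h - 9) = (h - 1)*(h + 4)*(h^3 - h^2 - 9*h + 9) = (h - 1)*(h + 3)*(h + 4)*(h^2 - 4*h + 3) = (h - 1)^2*(h + 3)*(h + 4)*(h - 3)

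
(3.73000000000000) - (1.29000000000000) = 2.44000000000000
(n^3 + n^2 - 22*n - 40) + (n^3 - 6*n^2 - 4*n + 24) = 2*n^3 - 5*n^2 - 26*n - 16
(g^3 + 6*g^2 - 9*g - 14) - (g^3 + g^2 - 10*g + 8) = 5*g^2 + g - 22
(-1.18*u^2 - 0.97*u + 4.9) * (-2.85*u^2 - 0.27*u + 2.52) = 3.363*u^4 + 3.0831*u^3 - 16.6767*u^2 - 3.7674*u + 12.348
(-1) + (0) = -1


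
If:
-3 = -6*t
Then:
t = 1/2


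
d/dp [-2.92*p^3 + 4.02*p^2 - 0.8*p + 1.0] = -8.76*p^2 + 8.04*p - 0.8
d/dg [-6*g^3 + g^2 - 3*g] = -18*g^2 + 2*g - 3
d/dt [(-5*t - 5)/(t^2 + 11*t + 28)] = 5*(t^2 + 2*t - 17)/(t^4 + 22*t^3 + 177*t^2 + 616*t + 784)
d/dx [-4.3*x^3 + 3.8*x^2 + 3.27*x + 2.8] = -12.9*x^2 + 7.6*x + 3.27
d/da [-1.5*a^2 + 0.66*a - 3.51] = 0.66 - 3.0*a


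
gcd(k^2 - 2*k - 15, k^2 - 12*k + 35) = k - 5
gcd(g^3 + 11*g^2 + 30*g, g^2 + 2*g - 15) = g + 5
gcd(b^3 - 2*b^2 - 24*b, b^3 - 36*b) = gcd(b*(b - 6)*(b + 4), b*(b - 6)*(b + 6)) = b^2 - 6*b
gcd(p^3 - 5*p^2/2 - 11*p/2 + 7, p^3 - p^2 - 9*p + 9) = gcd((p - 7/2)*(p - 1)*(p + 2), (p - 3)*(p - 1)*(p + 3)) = p - 1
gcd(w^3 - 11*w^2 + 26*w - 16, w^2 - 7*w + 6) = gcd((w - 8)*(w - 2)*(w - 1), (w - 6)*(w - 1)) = w - 1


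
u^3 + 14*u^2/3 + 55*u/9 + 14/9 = (u + 1/3)*(u + 2)*(u + 7/3)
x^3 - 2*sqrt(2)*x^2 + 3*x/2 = x*(x - 3*sqrt(2)/2)*(x - sqrt(2)/2)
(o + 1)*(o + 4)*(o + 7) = o^3 + 12*o^2 + 39*o + 28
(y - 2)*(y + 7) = y^2 + 5*y - 14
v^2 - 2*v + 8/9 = (v - 4/3)*(v - 2/3)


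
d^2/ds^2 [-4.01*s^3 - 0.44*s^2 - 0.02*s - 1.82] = -24.06*s - 0.88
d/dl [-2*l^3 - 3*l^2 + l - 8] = -6*l^2 - 6*l + 1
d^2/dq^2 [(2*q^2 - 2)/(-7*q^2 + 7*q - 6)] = 4*(-49*q^3 + 273*q^2 - 147*q - 29)/(343*q^6 - 1029*q^5 + 1911*q^4 - 2107*q^3 + 1638*q^2 - 756*q + 216)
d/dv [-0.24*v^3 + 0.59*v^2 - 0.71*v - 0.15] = -0.72*v^2 + 1.18*v - 0.71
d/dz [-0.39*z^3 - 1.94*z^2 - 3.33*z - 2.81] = -1.17*z^2 - 3.88*z - 3.33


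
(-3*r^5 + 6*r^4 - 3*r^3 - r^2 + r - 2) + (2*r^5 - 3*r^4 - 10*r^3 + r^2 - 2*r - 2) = -r^5 + 3*r^4 - 13*r^3 - r - 4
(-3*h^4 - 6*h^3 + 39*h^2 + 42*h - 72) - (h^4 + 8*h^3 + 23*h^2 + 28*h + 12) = -4*h^4 - 14*h^3 + 16*h^2 + 14*h - 84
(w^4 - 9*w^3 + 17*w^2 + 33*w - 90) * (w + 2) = w^5 - 7*w^4 - w^3 + 67*w^2 - 24*w - 180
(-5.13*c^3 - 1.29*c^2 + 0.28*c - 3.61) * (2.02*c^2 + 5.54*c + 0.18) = -10.3626*c^5 - 31.026*c^4 - 7.5044*c^3 - 5.9732*c^2 - 19.949*c - 0.6498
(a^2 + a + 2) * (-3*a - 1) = -3*a^3 - 4*a^2 - 7*a - 2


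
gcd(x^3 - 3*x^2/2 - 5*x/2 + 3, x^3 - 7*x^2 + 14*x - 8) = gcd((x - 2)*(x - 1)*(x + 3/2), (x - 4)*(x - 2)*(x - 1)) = x^2 - 3*x + 2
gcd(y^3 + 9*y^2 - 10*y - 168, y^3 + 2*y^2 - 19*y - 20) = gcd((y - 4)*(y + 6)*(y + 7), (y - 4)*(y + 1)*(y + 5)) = y - 4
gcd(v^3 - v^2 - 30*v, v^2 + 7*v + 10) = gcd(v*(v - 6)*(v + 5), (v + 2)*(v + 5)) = v + 5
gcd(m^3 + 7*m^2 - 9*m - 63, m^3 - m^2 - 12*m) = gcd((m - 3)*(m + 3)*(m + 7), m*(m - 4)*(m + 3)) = m + 3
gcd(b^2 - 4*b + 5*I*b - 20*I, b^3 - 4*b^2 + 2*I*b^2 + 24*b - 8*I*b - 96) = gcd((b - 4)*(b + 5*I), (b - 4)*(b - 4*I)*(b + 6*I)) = b - 4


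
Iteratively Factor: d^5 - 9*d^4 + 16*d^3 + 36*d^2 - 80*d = (d + 2)*(d^4 - 11*d^3 + 38*d^2 - 40*d) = d*(d + 2)*(d^3 - 11*d^2 + 38*d - 40) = d*(d - 5)*(d + 2)*(d^2 - 6*d + 8) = d*(d - 5)*(d - 2)*(d + 2)*(d - 4)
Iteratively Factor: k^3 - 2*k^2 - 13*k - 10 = (k + 2)*(k^2 - 4*k - 5) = (k - 5)*(k + 2)*(k + 1)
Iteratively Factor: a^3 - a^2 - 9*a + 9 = (a + 3)*(a^2 - 4*a + 3) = (a - 3)*(a + 3)*(a - 1)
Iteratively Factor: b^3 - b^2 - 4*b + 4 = (b - 1)*(b^2 - 4) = (b - 2)*(b - 1)*(b + 2)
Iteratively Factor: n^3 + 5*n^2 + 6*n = (n + 3)*(n^2 + 2*n) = n*(n + 3)*(n + 2)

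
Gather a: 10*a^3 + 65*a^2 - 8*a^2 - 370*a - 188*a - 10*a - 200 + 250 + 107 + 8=10*a^3 + 57*a^2 - 568*a + 165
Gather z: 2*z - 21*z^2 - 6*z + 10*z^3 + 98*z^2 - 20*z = 10*z^3 + 77*z^2 - 24*z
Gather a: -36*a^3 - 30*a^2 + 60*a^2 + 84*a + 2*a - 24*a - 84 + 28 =-36*a^3 + 30*a^2 + 62*a - 56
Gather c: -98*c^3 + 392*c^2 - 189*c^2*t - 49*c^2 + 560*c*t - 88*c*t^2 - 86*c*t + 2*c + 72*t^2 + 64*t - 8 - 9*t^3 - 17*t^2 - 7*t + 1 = -98*c^3 + c^2*(343 - 189*t) + c*(-88*t^2 + 474*t + 2) - 9*t^3 + 55*t^2 + 57*t - 7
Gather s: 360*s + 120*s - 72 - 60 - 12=480*s - 144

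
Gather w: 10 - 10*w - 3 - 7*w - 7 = -17*w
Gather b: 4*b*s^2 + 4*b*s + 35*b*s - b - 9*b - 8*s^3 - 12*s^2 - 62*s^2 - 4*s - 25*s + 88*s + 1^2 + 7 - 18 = b*(4*s^2 + 39*s - 10) - 8*s^3 - 74*s^2 + 59*s - 10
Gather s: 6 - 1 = 5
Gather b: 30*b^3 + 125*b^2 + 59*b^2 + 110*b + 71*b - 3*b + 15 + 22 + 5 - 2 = 30*b^3 + 184*b^2 + 178*b + 40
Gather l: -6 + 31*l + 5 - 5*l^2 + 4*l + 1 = -5*l^2 + 35*l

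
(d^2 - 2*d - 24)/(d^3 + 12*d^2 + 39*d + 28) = (d - 6)/(d^2 + 8*d + 7)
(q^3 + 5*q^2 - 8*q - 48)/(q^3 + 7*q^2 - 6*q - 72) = (q + 4)/(q + 6)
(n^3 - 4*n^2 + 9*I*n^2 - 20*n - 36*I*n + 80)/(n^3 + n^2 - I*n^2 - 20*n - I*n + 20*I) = (n^2 + 9*I*n - 20)/(n^2 + n*(5 - I) - 5*I)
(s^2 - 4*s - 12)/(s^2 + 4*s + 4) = (s - 6)/(s + 2)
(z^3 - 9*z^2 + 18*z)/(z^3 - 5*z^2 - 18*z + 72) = z/(z + 4)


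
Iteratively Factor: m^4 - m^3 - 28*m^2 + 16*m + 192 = (m + 3)*(m^3 - 4*m^2 - 16*m + 64) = (m + 3)*(m + 4)*(m^2 - 8*m + 16) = (m - 4)*(m + 3)*(m + 4)*(m - 4)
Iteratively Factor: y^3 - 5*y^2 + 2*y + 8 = (y + 1)*(y^2 - 6*y + 8) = (y - 4)*(y + 1)*(y - 2)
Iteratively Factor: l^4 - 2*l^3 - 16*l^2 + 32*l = (l - 4)*(l^3 + 2*l^2 - 8*l) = (l - 4)*(l + 4)*(l^2 - 2*l) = l*(l - 4)*(l + 4)*(l - 2)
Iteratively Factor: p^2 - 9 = (p + 3)*(p - 3)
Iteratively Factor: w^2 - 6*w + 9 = (w - 3)*(w - 3)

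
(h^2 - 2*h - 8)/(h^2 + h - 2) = (h - 4)/(h - 1)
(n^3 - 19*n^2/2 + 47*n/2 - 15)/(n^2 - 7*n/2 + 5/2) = n - 6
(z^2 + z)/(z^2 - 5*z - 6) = z/(z - 6)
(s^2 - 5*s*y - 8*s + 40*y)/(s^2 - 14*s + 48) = (s - 5*y)/(s - 6)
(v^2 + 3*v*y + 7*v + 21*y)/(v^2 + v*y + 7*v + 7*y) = (v + 3*y)/(v + y)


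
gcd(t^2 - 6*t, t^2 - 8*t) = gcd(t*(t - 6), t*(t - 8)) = t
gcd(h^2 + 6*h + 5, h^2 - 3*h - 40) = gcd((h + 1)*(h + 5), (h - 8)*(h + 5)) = h + 5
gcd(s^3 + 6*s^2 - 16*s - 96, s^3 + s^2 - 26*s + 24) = s^2 + 2*s - 24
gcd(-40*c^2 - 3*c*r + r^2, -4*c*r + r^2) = 1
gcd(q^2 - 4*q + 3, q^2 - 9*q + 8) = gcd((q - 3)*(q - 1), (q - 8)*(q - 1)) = q - 1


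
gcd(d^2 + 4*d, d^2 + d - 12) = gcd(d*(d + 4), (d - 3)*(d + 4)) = d + 4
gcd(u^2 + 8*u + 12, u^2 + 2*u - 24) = u + 6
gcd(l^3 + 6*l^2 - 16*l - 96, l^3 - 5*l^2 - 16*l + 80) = l^2 - 16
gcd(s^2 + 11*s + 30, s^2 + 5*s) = s + 5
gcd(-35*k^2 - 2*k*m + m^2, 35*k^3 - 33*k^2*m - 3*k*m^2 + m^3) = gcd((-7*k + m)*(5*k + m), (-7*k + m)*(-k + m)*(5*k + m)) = 35*k^2 + 2*k*m - m^2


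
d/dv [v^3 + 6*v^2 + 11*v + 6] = 3*v^2 + 12*v + 11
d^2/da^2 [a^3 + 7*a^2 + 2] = 6*a + 14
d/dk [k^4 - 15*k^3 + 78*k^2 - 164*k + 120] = 4*k^3 - 45*k^2 + 156*k - 164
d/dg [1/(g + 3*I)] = -1/(g + 3*I)^2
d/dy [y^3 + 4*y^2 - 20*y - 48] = 3*y^2 + 8*y - 20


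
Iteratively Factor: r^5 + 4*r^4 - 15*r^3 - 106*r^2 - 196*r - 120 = (r + 2)*(r^4 + 2*r^3 - 19*r^2 - 68*r - 60) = (r + 2)^2*(r^3 - 19*r - 30) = (r + 2)^3*(r^2 - 2*r - 15) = (r - 5)*(r + 2)^3*(r + 3)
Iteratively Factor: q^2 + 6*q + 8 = (q + 4)*(q + 2)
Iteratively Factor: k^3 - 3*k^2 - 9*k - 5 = (k + 1)*(k^2 - 4*k - 5) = (k + 1)^2*(k - 5)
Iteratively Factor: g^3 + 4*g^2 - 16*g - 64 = (g + 4)*(g^2 - 16) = (g + 4)^2*(g - 4)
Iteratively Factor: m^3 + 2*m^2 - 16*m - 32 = (m - 4)*(m^2 + 6*m + 8) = (m - 4)*(m + 2)*(m + 4)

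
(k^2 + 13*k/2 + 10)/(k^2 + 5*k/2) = (k + 4)/k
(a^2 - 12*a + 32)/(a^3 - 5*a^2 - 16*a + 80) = (a - 8)/(a^2 - a - 20)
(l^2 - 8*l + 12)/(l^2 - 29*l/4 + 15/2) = 4*(l - 2)/(4*l - 5)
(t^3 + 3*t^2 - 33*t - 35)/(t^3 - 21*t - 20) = (t + 7)/(t + 4)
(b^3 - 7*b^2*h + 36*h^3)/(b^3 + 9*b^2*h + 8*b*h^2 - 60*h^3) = (b^3 - 7*b^2*h + 36*h^3)/(b^3 + 9*b^2*h + 8*b*h^2 - 60*h^3)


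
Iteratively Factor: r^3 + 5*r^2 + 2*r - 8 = (r + 2)*(r^2 + 3*r - 4) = (r - 1)*(r + 2)*(r + 4)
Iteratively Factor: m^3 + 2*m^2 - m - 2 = (m + 2)*(m^2 - 1) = (m + 1)*(m + 2)*(m - 1)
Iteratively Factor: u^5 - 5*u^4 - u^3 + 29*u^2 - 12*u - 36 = (u - 3)*(u^4 - 2*u^3 - 7*u^2 + 8*u + 12) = (u - 3)*(u + 2)*(u^3 - 4*u^2 + u + 6) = (u - 3)*(u + 1)*(u + 2)*(u^2 - 5*u + 6) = (u - 3)*(u - 2)*(u + 1)*(u + 2)*(u - 3)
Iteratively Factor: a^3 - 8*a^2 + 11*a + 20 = (a - 4)*(a^2 - 4*a - 5) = (a - 5)*(a - 4)*(a + 1)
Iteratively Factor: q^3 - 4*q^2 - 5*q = (q + 1)*(q^2 - 5*q) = (q - 5)*(q + 1)*(q)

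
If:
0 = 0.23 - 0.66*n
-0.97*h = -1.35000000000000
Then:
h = 1.39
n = 0.35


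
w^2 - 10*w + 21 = (w - 7)*(w - 3)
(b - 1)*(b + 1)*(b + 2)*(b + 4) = b^4 + 6*b^3 + 7*b^2 - 6*b - 8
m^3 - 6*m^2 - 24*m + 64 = (m - 8)*(m - 2)*(m + 4)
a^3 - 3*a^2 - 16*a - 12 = (a - 6)*(a + 1)*(a + 2)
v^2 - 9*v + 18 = (v - 6)*(v - 3)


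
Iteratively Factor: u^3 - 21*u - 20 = (u - 5)*(u^2 + 5*u + 4) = (u - 5)*(u + 1)*(u + 4)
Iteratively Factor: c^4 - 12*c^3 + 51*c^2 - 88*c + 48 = (c - 3)*(c^3 - 9*c^2 + 24*c - 16) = (c - 4)*(c - 3)*(c^2 - 5*c + 4) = (c - 4)*(c - 3)*(c - 1)*(c - 4)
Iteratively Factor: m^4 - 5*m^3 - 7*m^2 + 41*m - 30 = (m - 1)*(m^3 - 4*m^2 - 11*m + 30) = (m - 5)*(m - 1)*(m^2 + m - 6) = (m - 5)*(m - 1)*(m + 3)*(m - 2)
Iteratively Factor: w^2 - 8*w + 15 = (w - 5)*(w - 3)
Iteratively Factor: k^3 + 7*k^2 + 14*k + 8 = (k + 4)*(k^2 + 3*k + 2) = (k + 1)*(k + 4)*(k + 2)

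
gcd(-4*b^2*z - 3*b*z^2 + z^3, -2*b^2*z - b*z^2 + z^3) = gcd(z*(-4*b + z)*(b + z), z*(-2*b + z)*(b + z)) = b*z + z^2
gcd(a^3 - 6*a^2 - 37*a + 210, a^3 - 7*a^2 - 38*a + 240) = a^2 + a - 30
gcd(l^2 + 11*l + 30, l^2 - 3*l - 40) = l + 5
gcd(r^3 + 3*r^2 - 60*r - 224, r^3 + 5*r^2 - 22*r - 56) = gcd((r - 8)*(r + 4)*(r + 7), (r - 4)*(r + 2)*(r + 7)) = r + 7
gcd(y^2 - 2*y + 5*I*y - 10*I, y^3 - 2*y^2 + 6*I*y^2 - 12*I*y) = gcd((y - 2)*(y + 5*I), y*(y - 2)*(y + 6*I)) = y - 2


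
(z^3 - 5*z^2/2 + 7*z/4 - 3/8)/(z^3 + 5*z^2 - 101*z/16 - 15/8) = 2*(8*z^3 - 20*z^2 + 14*z - 3)/(16*z^3 + 80*z^2 - 101*z - 30)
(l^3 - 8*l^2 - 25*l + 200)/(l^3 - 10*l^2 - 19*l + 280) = (l - 5)/(l - 7)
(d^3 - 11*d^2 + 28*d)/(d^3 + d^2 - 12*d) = (d^2 - 11*d + 28)/(d^2 + d - 12)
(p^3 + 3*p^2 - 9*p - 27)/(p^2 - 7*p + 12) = (p^2 + 6*p + 9)/(p - 4)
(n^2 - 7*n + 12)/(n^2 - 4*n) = (n - 3)/n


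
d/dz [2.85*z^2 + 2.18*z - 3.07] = 5.7*z + 2.18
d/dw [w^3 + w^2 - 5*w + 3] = 3*w^2 + 2*w - 5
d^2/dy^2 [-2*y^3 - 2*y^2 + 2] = -12*y - 4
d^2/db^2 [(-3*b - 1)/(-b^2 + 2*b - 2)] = 2*((5 - 9*b)*(b^2 - 2*b + 2) + 4*(b - 1)^2*(3*b + 1))/(b^2 - 2*b + 2)^3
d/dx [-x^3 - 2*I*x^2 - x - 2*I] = -3*x^2 - 4*I*x - 1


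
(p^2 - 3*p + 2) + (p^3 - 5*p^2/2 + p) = p^3 - 3*p^2/2 - 2*p + 2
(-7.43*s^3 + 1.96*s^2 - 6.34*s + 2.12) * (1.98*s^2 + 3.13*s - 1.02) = -14.7114*s^5 - 19.3751*s^4 + 1.1602*s^3 - 17.6458*s^2 + 13.1024*s - 2.1624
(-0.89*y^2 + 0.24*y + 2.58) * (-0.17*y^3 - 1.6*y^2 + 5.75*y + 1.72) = 0.1513*y^5 + 1.3832*y^4 - 5.9401*y^3 - 4.2788*y^2 + 15.2478*y + 4.4376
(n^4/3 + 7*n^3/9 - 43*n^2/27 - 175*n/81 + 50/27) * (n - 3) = n^5/3 - 2*n^4/9 - 106*n^3/27 + 212*n^2/81 + 25*n/3 - 50/9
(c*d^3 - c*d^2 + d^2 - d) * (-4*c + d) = -4*c^2*d^3 + 4*c^2*d^2 + c*d^4 - c*d^3 - 4*c*d^2 + 4*c*d + d^3 - d^2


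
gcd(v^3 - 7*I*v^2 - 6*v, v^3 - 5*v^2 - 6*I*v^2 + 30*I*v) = v^2 - 6*I*v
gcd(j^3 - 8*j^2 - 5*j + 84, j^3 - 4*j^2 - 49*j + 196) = j^2 - 11*j + 28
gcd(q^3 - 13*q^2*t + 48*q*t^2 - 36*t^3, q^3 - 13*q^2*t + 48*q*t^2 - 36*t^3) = q^3 - 13*q^2*t + 48*q*t^2 - 36*t^3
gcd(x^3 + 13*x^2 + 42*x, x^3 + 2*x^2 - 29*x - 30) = x + 6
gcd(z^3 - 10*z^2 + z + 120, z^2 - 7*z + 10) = z - 5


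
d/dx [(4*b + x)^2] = 8*b + 2*x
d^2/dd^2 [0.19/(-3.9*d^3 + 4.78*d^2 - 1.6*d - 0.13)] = ((4.446*d - 1.8164)*(3.9*d^3 - 4.78*d^2 + 1.6*d + 0.13) - 0.19*(11.7*d^2 - 9.56*d + 1.6)*(23.4*d^2 - 19.12*d + 3.2))/(3.9*d^3 - 4.78*d^2 + 1.6*d + 0.13)^3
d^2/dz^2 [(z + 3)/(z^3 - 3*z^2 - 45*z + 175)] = 6*(z^3 + 13*z^2 + 99*z + 207)/(z^7 + z^6 - 123*z^5 + 53*z^4 + 5315*z^3 - 8925*z^2 - 79625*z + 214375)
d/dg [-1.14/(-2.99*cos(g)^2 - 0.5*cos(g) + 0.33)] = (6.8172*cos(g) + 0.57)*sin(g)/(2.99*cos(g)^2 + 0.5*cos(g) - 0.33)^2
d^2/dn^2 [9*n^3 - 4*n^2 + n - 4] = 54*n - 8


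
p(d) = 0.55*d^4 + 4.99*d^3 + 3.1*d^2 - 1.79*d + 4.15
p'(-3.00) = 54.94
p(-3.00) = -52.76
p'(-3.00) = 54.94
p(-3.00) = -52.76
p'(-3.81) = 70.22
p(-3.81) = -104.11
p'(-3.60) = 67.26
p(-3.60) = -89.66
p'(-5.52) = 50.10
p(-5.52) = -220.17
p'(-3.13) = 58.00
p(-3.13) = -60.10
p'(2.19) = 106.69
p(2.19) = 80.16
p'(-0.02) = -1.91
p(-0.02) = 4.19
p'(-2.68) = 46.77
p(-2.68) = -36.47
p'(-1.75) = 21.42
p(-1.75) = -4.81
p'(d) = 2.2*d^3 + 14.97*d^2 + 6.2*d - 1.79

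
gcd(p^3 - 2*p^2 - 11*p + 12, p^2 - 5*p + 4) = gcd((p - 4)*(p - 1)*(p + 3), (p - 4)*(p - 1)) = p^2 - 5*p + 4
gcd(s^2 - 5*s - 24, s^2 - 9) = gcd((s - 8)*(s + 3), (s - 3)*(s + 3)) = s + 3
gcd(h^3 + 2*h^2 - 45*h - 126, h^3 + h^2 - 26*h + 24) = h + 6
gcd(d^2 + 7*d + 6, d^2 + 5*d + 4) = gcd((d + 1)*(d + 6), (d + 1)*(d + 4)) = d + 1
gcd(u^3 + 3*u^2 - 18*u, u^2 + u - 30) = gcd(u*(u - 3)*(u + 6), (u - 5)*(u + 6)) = u + 6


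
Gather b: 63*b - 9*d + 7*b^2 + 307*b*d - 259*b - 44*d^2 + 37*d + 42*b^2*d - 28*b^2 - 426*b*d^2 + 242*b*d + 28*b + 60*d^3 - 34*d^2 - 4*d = b^2*(42*d - 21) + b*(-426*d^2 + 549*d - 168) + 60*d^3 - 78*d^2 + 24*d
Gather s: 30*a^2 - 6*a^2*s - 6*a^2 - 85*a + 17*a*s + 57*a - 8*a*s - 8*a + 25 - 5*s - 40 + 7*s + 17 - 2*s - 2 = 24*a^2 - 36*a + s*(-6*a^2 + 9*a)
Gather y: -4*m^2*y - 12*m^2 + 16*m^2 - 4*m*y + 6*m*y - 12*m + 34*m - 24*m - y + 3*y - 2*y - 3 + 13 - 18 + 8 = 4*m^2 - 2*m + y*(-4*m^2 + 2*m)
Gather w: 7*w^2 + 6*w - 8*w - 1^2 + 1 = 7*w^2 - 2*w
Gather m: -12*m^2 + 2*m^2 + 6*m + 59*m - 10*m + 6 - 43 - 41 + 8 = -10*m^2 + 55*m - 70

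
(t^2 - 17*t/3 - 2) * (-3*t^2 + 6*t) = -3*t^4 + 23*t^3 - 28*t^2 - 12*t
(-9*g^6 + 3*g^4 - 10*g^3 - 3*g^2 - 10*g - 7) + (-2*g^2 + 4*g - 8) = -9*g^6 + 3*g^4 - 10*g^3 - 5*g^2 - 6*g - 15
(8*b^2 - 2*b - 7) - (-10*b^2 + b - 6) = 18*b^2 - 3*b - 1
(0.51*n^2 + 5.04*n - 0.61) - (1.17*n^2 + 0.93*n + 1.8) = -0.66*n^2 + 4.11*n - 2.41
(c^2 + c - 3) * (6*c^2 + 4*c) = 6*c^4 + 10*c^3 - 14*c^2 - 12*c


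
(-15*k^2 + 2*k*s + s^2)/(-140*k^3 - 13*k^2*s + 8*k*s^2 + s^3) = (-3*k + s)/(-28*k^2 + 3*k*s + s^2)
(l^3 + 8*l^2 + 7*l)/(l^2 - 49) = l*(l + 1)/(l - 7)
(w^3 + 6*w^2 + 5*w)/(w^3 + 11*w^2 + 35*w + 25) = w/(w + 5)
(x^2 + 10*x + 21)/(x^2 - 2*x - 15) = (x + 7)/(x - 5)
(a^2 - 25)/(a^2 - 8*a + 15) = (a + 5)/(a - 3)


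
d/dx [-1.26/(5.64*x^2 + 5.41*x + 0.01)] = (14.2128*x + 6.8166)/(5.64*x^2 + 5.41*x + 0.01)^2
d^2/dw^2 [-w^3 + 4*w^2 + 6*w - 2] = 8 - 6*w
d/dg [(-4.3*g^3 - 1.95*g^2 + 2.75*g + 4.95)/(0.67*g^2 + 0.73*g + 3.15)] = (-2.881*g^4 - 6.278*g^3 - 43.901*g^2 - 18.918*g + 5.049)/(0.4489*g^4 + 0.9782*g^3 + 4.7539*g^2 + 4.599*g + 9.9225)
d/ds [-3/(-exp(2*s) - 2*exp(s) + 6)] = -6*(exp(s) + 1)*exp(s)/(exp(2*s) + 2*exp(s) - 6)^2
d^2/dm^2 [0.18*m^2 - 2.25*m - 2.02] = 0.360000000000000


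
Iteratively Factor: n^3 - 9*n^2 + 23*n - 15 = (n - 1)*(n^2 - 8*n + 15) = (n - 5)*(n - 1)*(n - 3)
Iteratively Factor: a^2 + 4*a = (a)*(a + 4)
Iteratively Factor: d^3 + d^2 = (d)*(d^2 + d) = d^2*(d + 1)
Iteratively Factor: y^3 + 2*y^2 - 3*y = (y)*(y^2 + 2*y - 3) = y*(y - 1)*(y + 3)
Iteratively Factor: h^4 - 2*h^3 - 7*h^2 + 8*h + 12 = (h - 3)*(h^3 + h^2 - 4*h - 4) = (h - 3)*(h + 1)*(h^2 - 4) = (h - 3)*(h - 2)*(h + 1)*(h + 2)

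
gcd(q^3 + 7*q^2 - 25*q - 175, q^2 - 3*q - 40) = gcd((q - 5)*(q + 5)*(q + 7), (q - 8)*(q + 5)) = q + 5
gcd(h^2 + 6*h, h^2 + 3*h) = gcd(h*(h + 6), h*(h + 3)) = h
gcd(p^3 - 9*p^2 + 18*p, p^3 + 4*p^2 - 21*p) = p^2 - 3*p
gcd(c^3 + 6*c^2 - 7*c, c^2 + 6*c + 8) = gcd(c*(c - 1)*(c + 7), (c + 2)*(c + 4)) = 1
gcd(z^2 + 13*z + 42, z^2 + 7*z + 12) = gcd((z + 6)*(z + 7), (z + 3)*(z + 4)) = 1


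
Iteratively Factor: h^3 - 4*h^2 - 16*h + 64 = (h + 4)*(h^2 - 8*h + 16) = (h - 4)*(h + 4)*(h - 4)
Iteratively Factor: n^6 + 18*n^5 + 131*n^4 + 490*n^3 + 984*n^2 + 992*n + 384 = (n + 4)*(n^5 + 14*n^4 + 75*n^3 + 190*n^2 + 224*n + 96) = (n + 4)^2*(n^4 + 10*n^3 + 35*n^2 + 50*n + 24) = (n + 2)*(n + 4)^2*(n^3 + 8*n^2 + 19*n + 12) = (n + 1)*(n + 2)*(n + 4)^2*(n^2 + 7*n + 12) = (n + 1)*(n + 2)*(n + 3)*(n + 4)^2*(n + 4)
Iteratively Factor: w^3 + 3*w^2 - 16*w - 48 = (w - 4)*(w^2 + 7*w + 12) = (w - 4)*(w + 3)*(w + 4)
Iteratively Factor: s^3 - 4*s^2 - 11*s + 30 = (s - 5)*(s^2 + s - 6) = (s - 5)*(s - 2)*(s + 3)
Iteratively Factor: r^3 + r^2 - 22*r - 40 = (r - 5)*(r^2 + 6*r + 8) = (r - 5)*(r + 2)*(r + 4)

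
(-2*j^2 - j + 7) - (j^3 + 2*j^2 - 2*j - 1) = -j^3 - 4*j^2 + j + 8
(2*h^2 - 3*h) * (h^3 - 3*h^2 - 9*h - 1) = 2*h^5 - 9*h^4 - 9*h^3 + 25*h^2 + 3*h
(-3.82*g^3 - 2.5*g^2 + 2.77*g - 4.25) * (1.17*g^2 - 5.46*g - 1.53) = -4.4694*g^5 + 17.9322*g^4 + 22.7355*g^3 - 16.2717*g^2 + 18.9669*g + 6.5025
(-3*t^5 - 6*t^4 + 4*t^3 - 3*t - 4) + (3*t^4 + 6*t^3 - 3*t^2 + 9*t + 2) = -3*t^5 - 3*t^4 + 10*t^3 - 3*t^2 + 6*t - 2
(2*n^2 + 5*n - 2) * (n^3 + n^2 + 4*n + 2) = 2*n^5 + 7*n^4 + 11*n^3 + 22*n^2 + 2*n - 4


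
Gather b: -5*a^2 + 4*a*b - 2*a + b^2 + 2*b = -5*a^2 - 2*a + b^2 + b*(4*a + 2)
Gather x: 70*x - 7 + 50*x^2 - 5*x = 50*x^2 + 65*x - 7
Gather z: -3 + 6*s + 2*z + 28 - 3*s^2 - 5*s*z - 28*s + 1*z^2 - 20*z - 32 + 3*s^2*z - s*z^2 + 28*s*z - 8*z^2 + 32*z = -3*s^2 - 22*s + z^2*(-s - 7) + z*(3*s^2 + 23*s + 14) - 7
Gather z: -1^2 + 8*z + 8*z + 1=16*z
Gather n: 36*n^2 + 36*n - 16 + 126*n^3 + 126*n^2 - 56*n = 126*n^3 + 162*n^2 - 20*n - 16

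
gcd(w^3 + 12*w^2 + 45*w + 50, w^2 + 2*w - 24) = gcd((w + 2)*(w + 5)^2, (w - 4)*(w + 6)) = 1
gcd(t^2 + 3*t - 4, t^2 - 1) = t - 1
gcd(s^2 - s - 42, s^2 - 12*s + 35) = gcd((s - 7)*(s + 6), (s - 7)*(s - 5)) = s - 7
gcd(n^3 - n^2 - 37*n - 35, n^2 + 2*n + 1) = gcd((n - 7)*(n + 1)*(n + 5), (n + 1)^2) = n + 1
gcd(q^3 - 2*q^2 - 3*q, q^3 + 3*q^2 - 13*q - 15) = q^2 - 2*q - 3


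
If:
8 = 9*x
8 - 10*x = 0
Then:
No Solution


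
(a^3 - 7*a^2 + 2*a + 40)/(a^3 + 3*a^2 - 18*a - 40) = (a - 5)/(a + 5)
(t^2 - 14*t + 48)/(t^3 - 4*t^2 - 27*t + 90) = (t - 8)/(t^2 + 2*t - 15)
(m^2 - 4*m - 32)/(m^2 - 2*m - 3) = (-m^2 + 4*m + 32)/(-m^2 + 2*m + 3)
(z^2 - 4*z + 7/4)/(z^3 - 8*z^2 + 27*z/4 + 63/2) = (2*z - 1)/(2*z^2 - 9*z - 18)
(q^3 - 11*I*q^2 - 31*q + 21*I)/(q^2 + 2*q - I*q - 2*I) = (q^2 - 10*I*q - 21)/(q + 2)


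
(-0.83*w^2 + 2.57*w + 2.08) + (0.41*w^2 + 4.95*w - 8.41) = -0.42*w^2 + 7.52*w - 6.33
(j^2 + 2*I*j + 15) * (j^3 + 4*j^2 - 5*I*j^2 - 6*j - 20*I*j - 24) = j^5 + 4*j^4 - 3*I*j^4 + 19*j^3 - 12*I*j^3 + 76*j^2 - 87*I*j^2 - 90*j - 348*I*j - 360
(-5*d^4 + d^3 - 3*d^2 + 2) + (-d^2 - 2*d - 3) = -5*d^4 + d^3 - 4*d^2 - 2*d - 1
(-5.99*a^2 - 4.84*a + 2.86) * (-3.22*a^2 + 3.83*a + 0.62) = 19.2878*a^4 - 7.3569*a^3 - 31.4602*a^2 + 7.953*a + 1.7732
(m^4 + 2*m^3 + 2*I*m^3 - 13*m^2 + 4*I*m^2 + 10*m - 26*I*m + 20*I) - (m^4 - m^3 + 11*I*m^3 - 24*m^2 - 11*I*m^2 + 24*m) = 3*m^3 - 9*I*m^3 + 11*m^2 + 15*I*m^2 - 14*m - 26*I*m + 20*I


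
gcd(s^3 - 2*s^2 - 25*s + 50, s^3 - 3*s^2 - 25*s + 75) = s^2 - 25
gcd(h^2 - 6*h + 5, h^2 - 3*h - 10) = h - 5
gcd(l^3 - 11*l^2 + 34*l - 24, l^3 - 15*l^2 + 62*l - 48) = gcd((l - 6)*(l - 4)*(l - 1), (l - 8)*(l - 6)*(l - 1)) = l^2 - 7*l + 6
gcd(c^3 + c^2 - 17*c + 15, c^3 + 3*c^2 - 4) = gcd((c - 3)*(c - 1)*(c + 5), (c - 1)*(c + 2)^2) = c - 1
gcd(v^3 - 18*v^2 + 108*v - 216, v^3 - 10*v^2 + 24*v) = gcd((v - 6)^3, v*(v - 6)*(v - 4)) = v - 6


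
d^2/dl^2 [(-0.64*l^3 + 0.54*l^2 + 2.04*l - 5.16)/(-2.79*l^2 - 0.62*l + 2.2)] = (7.105427357601e-15*l^5 - 21.542272*l^3 + 215.870856*l^2 - 2.98891200000001*l + 56.518848)/(21.717639*l^6 + 14.478426*l^5 - 48.157632*l^4 - 22.595032*l^3 + 37.97376*l^2 + 9.0024*l - 10.648)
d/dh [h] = 1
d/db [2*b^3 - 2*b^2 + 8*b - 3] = 6*b^2 - 4*b + 8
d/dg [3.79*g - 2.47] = 3.79000000000000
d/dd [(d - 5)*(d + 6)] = 2*d + 1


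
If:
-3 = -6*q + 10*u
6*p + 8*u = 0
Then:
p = -4*u/3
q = 5*u/3 + 1/2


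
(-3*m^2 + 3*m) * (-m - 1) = 3*m^3 - 3*m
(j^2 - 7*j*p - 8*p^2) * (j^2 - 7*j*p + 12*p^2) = j^4 - 14*j^3*p + 53*j^2*p^2 - 28*j*p^3 - 96*p^4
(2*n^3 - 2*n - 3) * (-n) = -2*n^4 + 2*n^2 + 3*n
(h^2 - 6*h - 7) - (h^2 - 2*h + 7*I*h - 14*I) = -4*h - 7*I*h - 7 + 14*I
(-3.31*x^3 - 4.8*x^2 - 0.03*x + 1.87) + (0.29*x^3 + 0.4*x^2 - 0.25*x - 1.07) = -3.02*x^3 - 4.4*x^2 - 0.28*x + 0.8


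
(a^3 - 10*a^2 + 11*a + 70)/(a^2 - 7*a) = a - 3 - 10/a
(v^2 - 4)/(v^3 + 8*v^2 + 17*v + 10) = (v - 2)/(v^2 + 6*v + 5)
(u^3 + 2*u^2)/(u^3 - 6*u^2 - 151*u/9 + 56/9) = 9*u^2*(u + 2)/(9*u^3 - 54*u^2 - 151*u + 56)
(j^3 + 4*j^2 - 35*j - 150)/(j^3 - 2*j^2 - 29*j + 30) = (j + 5)/(j - 1)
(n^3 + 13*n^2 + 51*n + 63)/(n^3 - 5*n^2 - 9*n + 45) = (n^2 + 10*n + 21)/(n^2 - 8*n + 15)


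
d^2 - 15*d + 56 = (d - 8)*(d - 7)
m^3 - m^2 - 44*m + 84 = (m - 6)*(m - 2)*(m + 7)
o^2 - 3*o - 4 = (o - 4)*(o + 1)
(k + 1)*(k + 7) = k^2 + 8*k + 7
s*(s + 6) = s^2 + 6*s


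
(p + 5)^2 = p^2 + 10*p + 25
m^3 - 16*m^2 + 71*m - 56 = (m - 8)*(m - 7)*(m - 1)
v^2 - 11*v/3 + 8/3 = (v - 8/3)*(v - 1)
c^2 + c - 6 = (c - 2)*(c + 3)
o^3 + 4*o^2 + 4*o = o*(o + 2)^2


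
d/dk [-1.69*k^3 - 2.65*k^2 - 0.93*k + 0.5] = -5.07*k^2 - 5.3*k - 0.93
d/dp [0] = 0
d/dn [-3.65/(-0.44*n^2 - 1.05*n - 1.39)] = (-3.212*n - 3.8325)/(0.44*n^2 + 1.05*n + 1.39)^2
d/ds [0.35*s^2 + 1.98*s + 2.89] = 0.7*s + 1.98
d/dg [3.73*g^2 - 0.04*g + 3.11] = 7.46*g - 0.04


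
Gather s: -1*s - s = -2*s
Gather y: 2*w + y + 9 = 2*w + y + 9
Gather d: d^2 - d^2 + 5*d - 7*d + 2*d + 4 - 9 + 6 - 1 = 0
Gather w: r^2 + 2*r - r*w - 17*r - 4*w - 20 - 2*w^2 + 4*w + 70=r^2 - r*w - 15*r - 2*w^2 + 50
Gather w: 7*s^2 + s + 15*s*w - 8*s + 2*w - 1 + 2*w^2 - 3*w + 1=7*s^2 - 7*s + 2*w^2 + w*(15*s - 1)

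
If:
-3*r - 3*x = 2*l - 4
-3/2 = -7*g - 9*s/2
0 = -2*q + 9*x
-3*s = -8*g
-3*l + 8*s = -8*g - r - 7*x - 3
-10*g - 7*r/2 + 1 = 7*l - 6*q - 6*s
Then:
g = 3/38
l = 25303/9557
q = 21924/9557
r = -8998/9557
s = 4/19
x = 4872/9557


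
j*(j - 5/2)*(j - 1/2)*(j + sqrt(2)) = j^4 - 3*j^3 + sqrt(2)*j^3 - 3*sqrt(2)*j^2 + 5*j^2/4 + 5*sqrt(2)*j/4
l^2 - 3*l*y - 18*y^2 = (l - 6*y)*(l + 3*y)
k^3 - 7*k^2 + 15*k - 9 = (k - 3)^2*(k - 1)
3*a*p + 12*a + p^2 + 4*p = (3*a + p)*(p + 4)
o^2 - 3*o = o*(o - 3)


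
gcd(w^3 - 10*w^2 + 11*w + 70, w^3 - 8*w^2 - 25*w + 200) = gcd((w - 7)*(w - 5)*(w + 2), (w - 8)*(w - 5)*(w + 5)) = w - 5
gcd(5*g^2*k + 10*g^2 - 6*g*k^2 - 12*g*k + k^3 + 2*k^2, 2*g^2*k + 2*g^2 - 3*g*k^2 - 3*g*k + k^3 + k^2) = g - k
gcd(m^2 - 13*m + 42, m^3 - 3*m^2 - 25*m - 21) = m - 7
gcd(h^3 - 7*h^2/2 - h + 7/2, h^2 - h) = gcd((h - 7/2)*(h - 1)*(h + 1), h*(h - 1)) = h - 1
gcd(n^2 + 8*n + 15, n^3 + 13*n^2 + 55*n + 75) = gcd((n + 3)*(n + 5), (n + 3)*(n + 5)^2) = n^2 + 8*n + 15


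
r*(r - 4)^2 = r^3 - 8*r^2 + 16*r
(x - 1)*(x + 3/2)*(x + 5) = x^3 + 11*x^2/2 + x - 15/2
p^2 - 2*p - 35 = (p - 7)*(p + 5)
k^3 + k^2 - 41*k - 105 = (k - 7)*(k + 3)*(k + 5)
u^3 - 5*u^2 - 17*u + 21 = (u - 7)*(u - 1)*(u + 3)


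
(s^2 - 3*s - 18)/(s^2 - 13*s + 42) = (s + 3)/(s - 7)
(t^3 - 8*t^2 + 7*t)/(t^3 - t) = (t - 7)/(t + 1)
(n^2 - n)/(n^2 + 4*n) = (n - 1)/(n + 4)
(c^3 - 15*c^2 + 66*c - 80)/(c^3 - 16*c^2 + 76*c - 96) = (c - 5)/(c - 6)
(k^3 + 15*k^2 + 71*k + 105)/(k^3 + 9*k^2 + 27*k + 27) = (k^2 + 12*k + 35)/(k^2 + 6*k + 9)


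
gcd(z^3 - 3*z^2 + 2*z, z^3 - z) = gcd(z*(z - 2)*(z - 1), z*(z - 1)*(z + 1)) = z^2 - z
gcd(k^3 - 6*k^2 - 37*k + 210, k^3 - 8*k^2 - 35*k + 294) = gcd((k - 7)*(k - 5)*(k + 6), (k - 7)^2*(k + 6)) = k^2 - k - 42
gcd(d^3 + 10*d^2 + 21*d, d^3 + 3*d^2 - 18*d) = d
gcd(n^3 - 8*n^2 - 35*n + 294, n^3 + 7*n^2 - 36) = n + 6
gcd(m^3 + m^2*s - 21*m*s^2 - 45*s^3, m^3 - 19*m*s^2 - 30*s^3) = -m^2 + 2*m*s + 15*s^2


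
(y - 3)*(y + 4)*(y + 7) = y^3 + 8*y^2 - 5*y - 84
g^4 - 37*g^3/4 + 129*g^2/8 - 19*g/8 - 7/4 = (g - 7)*(g - 2)*(g - 1/2)*(g + 1/4)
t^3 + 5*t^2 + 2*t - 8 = (t - 1)*(t + 2)*(t + 4)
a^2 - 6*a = a*(a - 6)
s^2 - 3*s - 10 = (s - 5)*(s + 2)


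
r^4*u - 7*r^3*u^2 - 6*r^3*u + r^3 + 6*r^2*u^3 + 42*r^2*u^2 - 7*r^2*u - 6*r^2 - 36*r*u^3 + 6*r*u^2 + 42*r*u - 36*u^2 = (r - 6)*(r - 6*u)*(r - u)*(r*u + 1)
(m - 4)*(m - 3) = m^2 - 7*m + 12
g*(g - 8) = g^2 - 8*g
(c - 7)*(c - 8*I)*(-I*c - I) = -I*c^3 - 8*c^2 + 6*I*c^2 + 48*c + 7*I*c + 56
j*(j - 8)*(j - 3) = j^3 - 11*j^2 + 24*j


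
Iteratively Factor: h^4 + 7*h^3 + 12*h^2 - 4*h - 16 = (h + 4)*(h^3 + 3*h^2 - 4) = (h - 1)*(h + 4)*(h^2 + 4*h + 4) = (h - 1)*(h + 2)*(h + 4)*(h + 2)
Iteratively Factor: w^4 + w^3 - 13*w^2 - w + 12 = (w + 4)*(w^3 - 3*w^2 - w + 3) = (w - 1)*(w + 4)*(w^2 - 2*w - 3) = (w - 1)*(w + 1)*(w + 4)*(w - 3)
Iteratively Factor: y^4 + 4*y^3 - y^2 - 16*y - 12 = (y - 2)*(y^3 + 6*y^2 + 11*y + 6) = (y - 2)*(y + 2)*(y^2 + 4*y + 3) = (y - 2)*(y + 1)*(y + 2)*(y + 3)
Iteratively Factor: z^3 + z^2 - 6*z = (z - 2)*(z^2 + 3*z) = (z - 2)*(z + 3)*(z)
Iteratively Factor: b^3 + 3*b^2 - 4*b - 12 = (b + 2)*(b^2 + b - 6) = (b - 2)*(b + 2)*(b + 3)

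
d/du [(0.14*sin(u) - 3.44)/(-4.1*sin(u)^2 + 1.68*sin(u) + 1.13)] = (0.574*sin(u)^2 - 28.208*sin(u) + 5.9374)*cos(u)/(16.81*sin(u)^4 - 13.776*sin(u)^3 - 6.4436*sin(u)^2 + 3.7968*sin(u) + 1.2769)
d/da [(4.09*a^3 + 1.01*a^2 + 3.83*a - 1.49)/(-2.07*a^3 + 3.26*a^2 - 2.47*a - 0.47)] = (-3.5527136788005e-15*a^5 + 15.4241*a^4 - 4.3484*a^3 - 30.0003*a^2 + 8.7654*a - 5.4804)/(4.2849*a^6 - 13.4964*a^5 + 20.8534*a^4 - 14.1586*a^3 + 3.0365*a^2 + 2.3218*a + 0.2209)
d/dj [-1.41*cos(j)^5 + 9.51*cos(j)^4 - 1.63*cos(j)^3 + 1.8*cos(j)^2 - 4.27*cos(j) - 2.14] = (7.05*cos(j)^4 - 38.04*cos(j)^3 + 4.89*cos(j)^2 - 3.6*cos(j) + 4.27)*sin(j)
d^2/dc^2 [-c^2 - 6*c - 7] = -2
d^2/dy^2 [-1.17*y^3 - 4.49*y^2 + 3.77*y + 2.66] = -7.02*y - 8.98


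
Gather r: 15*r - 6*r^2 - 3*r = -6*r^2 + 12*r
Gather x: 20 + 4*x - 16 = 4*x + 4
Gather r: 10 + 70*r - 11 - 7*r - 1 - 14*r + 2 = 49*r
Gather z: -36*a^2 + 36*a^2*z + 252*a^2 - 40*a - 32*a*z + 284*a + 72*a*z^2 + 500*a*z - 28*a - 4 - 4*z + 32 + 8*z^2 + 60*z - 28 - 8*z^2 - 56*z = 216*a^2 + 72*a*z^2 + 216*a + z*(36*a^2 + 468*a)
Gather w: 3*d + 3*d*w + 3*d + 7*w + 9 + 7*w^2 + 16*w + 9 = 6*d + 7*w^2 + w*(3*d + 23) + 18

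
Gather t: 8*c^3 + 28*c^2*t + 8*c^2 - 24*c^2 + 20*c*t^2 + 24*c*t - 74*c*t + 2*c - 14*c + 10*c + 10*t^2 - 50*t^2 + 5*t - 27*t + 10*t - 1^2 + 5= 8*c^3 - 16*c^2 - 2*c + t^2*(20*c - 40) + t*(28*c^2 - 50*c - 12) + 4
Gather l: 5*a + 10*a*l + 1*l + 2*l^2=5*a + 2*l^2 + l*(10*a + 1)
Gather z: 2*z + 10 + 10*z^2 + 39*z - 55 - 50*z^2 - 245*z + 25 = -40*z^2 - 204*z - 20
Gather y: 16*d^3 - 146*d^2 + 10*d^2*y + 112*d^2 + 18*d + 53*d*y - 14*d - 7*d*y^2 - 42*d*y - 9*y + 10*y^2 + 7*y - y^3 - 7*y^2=16*d^3 - 34*d^2 + 4*d - y^3 + y^2*(3 - 7*d) + y*(10*d^2 + 11*d - 2)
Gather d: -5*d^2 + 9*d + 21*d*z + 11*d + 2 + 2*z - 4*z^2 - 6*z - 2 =-5*d^2 + d*(21*z + 20) - 4*z^2 - 4*z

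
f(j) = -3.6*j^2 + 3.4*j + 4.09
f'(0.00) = 3.40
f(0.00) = 4.09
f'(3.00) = -18.20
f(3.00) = -18.11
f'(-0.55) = 7.36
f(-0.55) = 1.13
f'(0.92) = -3.22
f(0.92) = 4.17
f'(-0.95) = 10.24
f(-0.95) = -2.39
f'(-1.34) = 13.05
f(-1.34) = -6.93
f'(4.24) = -27.13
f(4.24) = -46.21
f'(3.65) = -22.88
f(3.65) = -31.46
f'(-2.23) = 19.46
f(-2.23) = -21.39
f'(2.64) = -15.61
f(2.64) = -12.02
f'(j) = 3.4 - 7.2*j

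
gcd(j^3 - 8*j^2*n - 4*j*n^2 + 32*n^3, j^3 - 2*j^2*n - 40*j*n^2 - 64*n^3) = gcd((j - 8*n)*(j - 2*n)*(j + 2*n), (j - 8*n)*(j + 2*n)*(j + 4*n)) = j^2 - 6*j*n - 16*n^2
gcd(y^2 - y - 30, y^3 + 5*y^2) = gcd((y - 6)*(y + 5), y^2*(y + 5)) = y + 5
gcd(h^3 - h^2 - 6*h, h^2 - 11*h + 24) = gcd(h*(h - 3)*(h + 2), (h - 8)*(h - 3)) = h - 3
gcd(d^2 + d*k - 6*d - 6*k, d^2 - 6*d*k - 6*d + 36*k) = d - 6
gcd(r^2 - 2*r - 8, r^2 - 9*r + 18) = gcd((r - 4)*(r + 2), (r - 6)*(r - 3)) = 1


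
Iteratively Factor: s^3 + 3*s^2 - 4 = (s + 2)*(s^2 + s - 2) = (s - 1)*(s + 2)*(s + 2)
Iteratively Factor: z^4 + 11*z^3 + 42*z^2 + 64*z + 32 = (z + 2)*(z^3 + 9*z^2 + 24*z + 16) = (z + 2)*(z + 4)*(z^2 + 5*z + 4) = (z + 2)*(z + 4)^2*(z + 1)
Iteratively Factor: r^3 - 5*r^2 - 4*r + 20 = (r - 2)*(r^2 - 3*r - 10) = (r - 2)*(r + 2)*(r - 5)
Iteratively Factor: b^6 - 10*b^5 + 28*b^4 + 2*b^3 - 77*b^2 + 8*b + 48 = (b - 3)*(b^5 - 7*b^4 + 7*b^3 + 23*b^2 - 8*b - 16) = (b - 3)*(b - 1)*(b^4 - 6*b^3 + b^2 + 24*b + 16) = (b - 4)*(b - 3)*(b - 1)*(b^3 - 2*b^2 - 7*b - 4) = (b - 4)*(b - 3)*(b - 1)*(b + 1)*(b^2 - 3*b - 4) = (b - 4)^2*(b - 3)*(b - 1)*(b + 1)*(b + 1)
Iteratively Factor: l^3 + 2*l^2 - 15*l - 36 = (l - 4)*(l^2 + 6*l + 9) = (l - 4)*(l + 3)*(l + 3)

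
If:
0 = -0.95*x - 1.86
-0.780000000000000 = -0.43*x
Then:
No Solution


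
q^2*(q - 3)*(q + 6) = q^4 + 3*q^3 - 18*q^2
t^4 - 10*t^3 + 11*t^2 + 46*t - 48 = (t - 8)*(t - 3)*(t - 1)*(t + 2)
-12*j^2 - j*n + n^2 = (-4*j + n)*(3*j + n)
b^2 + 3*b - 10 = (b - 2)*(b + 5)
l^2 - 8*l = l*(l - 8)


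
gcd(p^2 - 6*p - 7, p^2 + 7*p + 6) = p + 1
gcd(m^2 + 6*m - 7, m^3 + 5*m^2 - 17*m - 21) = m + 7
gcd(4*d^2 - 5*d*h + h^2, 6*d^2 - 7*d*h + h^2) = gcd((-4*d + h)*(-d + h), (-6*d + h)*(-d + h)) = d - h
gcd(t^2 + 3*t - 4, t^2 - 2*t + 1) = t - 1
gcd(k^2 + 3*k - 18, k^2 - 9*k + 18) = k - 3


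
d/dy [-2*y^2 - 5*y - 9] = -4*y - 5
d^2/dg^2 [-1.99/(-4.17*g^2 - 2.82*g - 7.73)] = (-69.207822*g^2 - 46.802412*g + 1.99*(8.34*g + 2.82)*(16.68*g + 5.64) - 128.291718)/(4.17*g^2 + 2.82*g + 7.73)^3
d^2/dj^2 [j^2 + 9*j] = 2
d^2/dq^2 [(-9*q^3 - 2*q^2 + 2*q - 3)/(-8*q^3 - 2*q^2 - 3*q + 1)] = 2*(-16*q^6 - 1032*q^5 + 1344*q^4 + 623*q^3 + 87*q^2 + 141*q + 29)/(512*q^9 + 384*q^8 + 672*q^7 + 104*q^6 + 156*q^5 - 102*q^4 + 15*q^3 - 21*q^2 + 9*q - 1)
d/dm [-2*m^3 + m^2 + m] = -6*m^2 + 2*m + 1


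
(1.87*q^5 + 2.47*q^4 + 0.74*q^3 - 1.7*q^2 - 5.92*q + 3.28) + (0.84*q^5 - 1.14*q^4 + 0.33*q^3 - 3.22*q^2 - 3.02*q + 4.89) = 2.71*q^5 + 1.33*q^4 + 1.07*q^3 - 4.92*q^2 - 8.94*q + 8.17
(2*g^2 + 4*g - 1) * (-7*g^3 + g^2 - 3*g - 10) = -14*g^5 - 26*g^4 + 5*g^3 - 33*g^2 - 37*g + 10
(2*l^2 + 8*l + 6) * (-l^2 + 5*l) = -2*l^4 + 2*l^3 + 34*l^2 + 30*l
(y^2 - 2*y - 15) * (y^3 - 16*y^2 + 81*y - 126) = y^5 - 18*y^4 + 98*y^3 - 48*y^2 - 963*y + 1890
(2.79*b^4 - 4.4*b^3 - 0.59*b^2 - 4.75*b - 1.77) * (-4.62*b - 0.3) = -12.8898*b^5 + 19.491*b^4 + 4.0458*b^3 + 22.122*b^2 + 9.6024*b + 0.531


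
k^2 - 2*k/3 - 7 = (k - 3)*(k + 7/3)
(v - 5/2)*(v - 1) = v^2 - 7*v/2 + 5/2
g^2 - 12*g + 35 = (g - 7)*(g - 5)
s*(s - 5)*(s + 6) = s^3 + s^2 - 30*s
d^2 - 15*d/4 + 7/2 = (d - 2)*(d - 7/4)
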